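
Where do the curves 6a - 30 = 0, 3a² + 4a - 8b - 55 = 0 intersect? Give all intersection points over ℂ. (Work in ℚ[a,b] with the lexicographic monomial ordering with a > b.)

{(5, 5)}

Compute a lex Gröbner basis by Buchberger's algorithm.
f_1 = 6a - 30, LT = a.
f_2 = 3a² + 4a - 8b - 55, LT = a².

S(f_1,f_2): lcm = a². S = -19/3a + 8/3b + 55/3.
  leading term a: subtract (-19/18)·f_1 from -19/3a + 8/3b + 55/3 → 8/3b - 40/3
  leading term b: no divisor's leading term divides it; move 8/3b to the remainder.
  leading term 1: no divisor's leading term divides it; move -40/3 to the remainder.
  remainder 8/3b - 40/3 ≠ 0; add h_3 = 8/3b - 40/3 to the basis.

S(f_1,h_3): leading monomials are coprime, so the S-polynomial reduces to 0 (Buchberger's first criterion).
S(f_2,h_3): leading monomials are coprime, so the S-polynomial reduces to 0 (Buchberger's first criterion).
Every S-polynomial of the final basis reduces to 0, so we have a Gröbner basis.
Inter-reduce: drop elements whose leading term is divisible by another's, tail-reduce, and make monic.
Reduced Gröbner basis: {a - 5, b - 5}.

A lex Gröbner basis eliminates variables successively. Here b - 5 depends only on b, with roots {5}; lifting each root through the earlier basis elements recovers the full solutions.
  b = 5: the earlier basis element becomes a - 5 = 0, giving a = 5 — point (5, 5).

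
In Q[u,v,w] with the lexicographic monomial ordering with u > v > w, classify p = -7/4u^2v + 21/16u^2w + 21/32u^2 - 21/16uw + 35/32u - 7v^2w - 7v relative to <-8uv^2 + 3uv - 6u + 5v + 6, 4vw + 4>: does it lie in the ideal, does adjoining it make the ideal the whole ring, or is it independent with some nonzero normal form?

-7/4u^2v + 21/16u^2w + 21/32u^2 - 21/16uw + 35/32u - 7v^2w - 7v lies in I (it reduces to 0).

First compute the reduced Gröbner basis of I by Buchberger's algorithm.
f_1 = -8uv^2 + 3uv - 6u + 5v + 6, LT = uv^2.
f_2 = 4vw + 4, LT = vw.

S(f_1,f_2): lcm = uv^2w. S = -3/8uvw - uv + 3/4uw - 5/8vw - 3/4w.
  leading term uvw: subtract (-3/32u)·f_2 from -3/8uvw - uv + 3/4uw - 5/8vw - 3/4w → -uv + 3/4uw + 3/8u - 5/8vw - 3/4w
  leading term uv: no divisor's leading term divides it; move -uv to the remainder.
  leading term uw: no divisor's leading term divides it; move 3/4uw to the remainder.
  leading term u: no divisor's leading term divides it; move 3/8u to the remainder.
  leading term vw: subtract (-5/32)·f_2 from -5/8vw - 3/4w → -3/4w + 5/8
  leading term w: no divisor's leading term divides it; move -3/4w to the remainder.
  leading term 1: no divisor's leading term divides it; move 5/8 to the remainder.
  remainder -uv + 3/4uw + 3/8u - 3/4w + 5/8 ≠ 0; add h_3 = -uv + 3/4uw + 3/8u - 3/4w + 5/8 to the basis.

S(f_2,h_3): lcm = uvw. S = 3/4uw^2 + 3/8uw + u - 3/4w^2 + 5/8w.
  leading term uw^2: no divisor's leading term divides it; move 3/4uw^2 to the remainder.
  leading term uw: no divisor's leading term divides it; move 3/8uw to the remainder.
  leading term u: no divisor's leading term divides it; move u to the remainder.
  leading term w^2: no divisor's leading term divides it; move -3/4w^2 to the remainder.
  leading term w: no divisor's leading term divides it; move 5/8w to the remainder.
  remainder 3/4uw^2 + 3/8uw + u - 3/4w^2 + 5/8w ≠ 0; add h_4 = 3/4uw^2 + 3/8uw + u - 3/4w^2 + 5/8w to the basis.

The other S-polynomials (S(f_1,h_3), S(f_1,h_4), S(f_2,h_4), S(h_3,h_4)) all reduce to 0 modulo the current basis, so we have a Gröbner basis.
Inter-reduce: drop elements whose leading term is divisible by another's, tail-reduce, and make monic.
Reduced Gröbner basis: {uv - 3/4uw - 3/8u + 3/4w - 5/8, uw^2 + 1/2uw + 4/3u - w^2 + 5/6w, vw + 1}.
Label its elements g_1 = uv - 3/4uw - 3/8u + 3/4w - 5/8, g_2 = uw^2 + 1/2uw + 4/3u - w^2 + 5/6w, g_3 = vw + 1.

Reduce p = -7/4u^2v + 21/16u^2w + 21/32u^2 - 21/16uw + 35/32u - 7v^2w - 7v modulo G:
  leading term u^2v: subtract (-7/4u)·g_1 from -7/4u^2v + 21/16u^2w + 21/32u^2 - 21/16uw + 35/32u - 7v^2w - 7v → -7v^2w - 7v
  leading term v^2w: subtract (-7v)·g_3 from -7v^2w - 7v → 0
  normal form = 0.
Since the normal form is 0, p ∈ I.

The remainder on division by a Gröbner basis is unique — it is the normal form.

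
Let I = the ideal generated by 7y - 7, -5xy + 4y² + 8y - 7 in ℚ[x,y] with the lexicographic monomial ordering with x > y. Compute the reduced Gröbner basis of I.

The reduced Gröbner basis is the canonical form of the ideal for this ordering.

f_1 = 7y - 7, LT = y.
f_2 = -5xy + 4y² + 8y - 7, LT = xy.

S(f_1,f_2): lcm = xy. S = -x + ⅘y² + 8/5y - 7/5.
  leading term x: no divisor's leading term divides it; move -x to the remainder.
  leading term y²: subtract (4/35y)·f_1 from ⅘y² + 8/5y - 7/5 → 12/5y - 7/5
  leading term y: subtract (12/35)·f_1 from 12/5y - 7/5 → 1
  leading term 1: no divisor's leading term divides it; move 1 to the remainder.
  remainder -x + 1 ≠ 0; add g_3 = -x + 1 to the basis.

The other S-polynomials (S(f_1,g_3), S(f_2,g_3)) all reduce to 0 modulo the current basis, so we have a Gröbner basis.
Inter-reduce: drop elements whose leading term is divisible by another's, tail-reduce, and make monic.

G = {x - 1, y - 1}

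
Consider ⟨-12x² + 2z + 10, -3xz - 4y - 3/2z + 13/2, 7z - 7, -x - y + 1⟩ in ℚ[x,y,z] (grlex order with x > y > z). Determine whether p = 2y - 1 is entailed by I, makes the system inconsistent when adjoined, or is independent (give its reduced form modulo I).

Adjoining 2y - 1 makes the ideal the whole ring: the system is inconsistent.

First compute the reduced Gröbner basis of I by Buchberger's algorithm.
f_1 = -12x² + 2z + 10, LT = x².
f_2 = -3xz - 4y - 3/2z + 13/2, LT = xz.
f_3 = 7z - 7, LT = z.
f_4 = -x - y + 1, LT = x.

S(f_1,f_2): lcm = x²z. S = -4/3xy - ½xz - ⅙z² + 13/6x - ⅚z.
  reduce S modulo (f_1, f_2, f_3, f_4):
  remainder 4/3y² - 17/6y + ⅓ ≠ 0; add h_5 = 4/3y² - 17/6y + ⅓ to the basis.

S(f_1,f_4): lcm = x². S = -xy + x - ⅙z - ⅚.
  reduce S modulo (f_1, f_2, f_3, f_4, h_5):
  remainder ⅛y - ¼ ≠ 0; add h_6 = ⅛y - ¼ to the basis.

The other S-polynomials (S(f_1,f_3), S(f_2,f_3), S(f_2,f_4), S(f_3,f_4), S(f_1,h_5), S(f_2,h_5), S(f_3,h_5), S(f_4,h_5), S(f_1,h_6), S(f_2,h_6), S(f_3,h_6), S(f_4,h_6), S(h_5,h_6)) all reduce to 0 modulo the current basis, so we have a Gröbner basis.
Inter-reduce: drop elements whose leading term is divisible by another's, tail-reduce, and make monic.
Reduced Gröbner basis: {x + 1, y - 2, z - 1}.
Label its elements g_1 = x + 1, g_2 = y - 2, g_3 = z - 1.

Reduce p = 2y - 1 modulo G:
  leading term y: subtract (2)·g_2 from 2y - 1 → 3
  leading term 1: no divisor's leading term divides it; move 3 to the remainder.
  normal form = 3.
The normal form is nonzero, so p ∉ I. Since p minus its normal form lies in I, I + (p) = I + (r) where r = 3; decide whether this ideal is the whole ring.
Here r = 3 is a nonzero constant, hence a unit: 1 ∈ I + (p), the Gröbner basis of I + (p) is {1}, and the enlarged system has no common solution — adjoining p is inconsistent.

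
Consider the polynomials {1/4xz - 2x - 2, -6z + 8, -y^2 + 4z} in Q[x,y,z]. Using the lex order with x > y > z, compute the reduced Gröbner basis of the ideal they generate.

G = {x + 6/5, y^2 - 16/3, z - 4/3}

This is the nonlinear analogue of row-reducing a linear system.

f_1 = 1/4xz - 2x - 2, LT = xz.
f_2 = -6z + 8, LT = z.
f_3 = -y^2 + 4z, LT = y^2.

S(f_1,f_2): lcm = xz. S = -20/3x - 8.
  reduce S modulo (f_1, f_2, f_3):
  remainder -20/3x - 8 ≠ 0; add g_4 = -20/3x - 8 to the basis.

The other S-polynomials (S(f_1,f_3), S(f_2,f_3), S(f_1,g_4), S(f_2,g_4), S(f_3,g_4)) all reduce to 0 modulo the current basis, so we have a Gröbner basis.
Inter-reduce: drop elements whose leading term is divisible by another's, tail-reduce, and make monic.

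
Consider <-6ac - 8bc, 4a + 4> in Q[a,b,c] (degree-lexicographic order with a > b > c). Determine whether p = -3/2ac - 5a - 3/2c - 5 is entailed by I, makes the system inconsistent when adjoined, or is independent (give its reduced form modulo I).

-3/2ac - 5a - 3/2c - 5 lies in I (it reduces to 0).

First compute the reduced Gröbner basis of I by Buchberger's algorithm.
f_1 = -6ac - 8bc, LT = ac.
f_2 = 4a + 4, LT = a.

S(f_1,f_2): lcm = ac. S = 4/3bc - c.
  leading term bc: no divisor's leading term divides it; move 4/3bc to the remainder.
  leading term c: no divisor's leading term divides it; move -c to the remainder.
  remainder 4/3bc - c ≠ 0; add h_3 = 4/3bc - c to the basis.

S(f_1,h_3): lcm = abc. S = 4/3b^2c + 3/4ac.
  leading term b^2c: subtract (b)·h_3 from 4/3b^2c + 3/4ac → 3/4ac + bc
  leading term ac: subtract (-1/8)·f_1 from 3/4ac + bc → 0
  remainder 0.

S(f_2,h_3): leading monomials are coprime, so the S-polynomial reduces to 0 (Buchberger's first criterion).
Every S-polynomial of the final basis reduces to 0, so we have a Gröbner basis.
Inter-reduce: drop elements whose leading term is divisible by another's, tail-reduce, and make monic.
Reduced Gröbner basis: {bc - 3/4c, a + 1}.
Label its elements g_1 = bc - 3/4c, g_2 = a + 1.

Reduce p = -3/2ac - 5a - 3/2c - 5 modulo G:
  leading term ac: subtract (-3/2c)·g_2 from -3/2ac - 5a - 3/2c - 5 → -5a - 5
  leading term a: subtract (-5)·g_2 from -5a - 5 → 0
  normal form = 0.
Since the normal form is 0, p ∈ I.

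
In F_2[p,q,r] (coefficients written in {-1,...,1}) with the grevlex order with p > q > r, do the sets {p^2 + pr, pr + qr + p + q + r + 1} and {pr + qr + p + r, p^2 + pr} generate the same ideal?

No, the ideals differ.

Since reduced Gröbner bases are canonical representatives of ideals under a given ordering, it suffices to compute and compare them.
Buchberger on the first generating set:
f_1 = p^2 + pr, LT = p^2.
f_2 = pr + qr + p + q + r + 1, LT = pr.

S(f_1,f_2): lcm = p^2r. S = pqr + pr^2 + p^2 + pq + pr + p.
  leading term pqr: subtract (q)·f_2 from pqr + pr^2 + p^2 + pq + pr + p → q^2r + pr^2 + p^2 + q^2 + pr + qr + p + q
  leading term q^2r: no divisor's leading term divides it; move q^2r to the remainder.
  leading term pr^2: subtract (r)·f_2 from pr^2 + p^2 + q^2 + pr + qr + p + q → qr^2 + p^2 + q^2 + r^2 + p + q + r
  leading term qr^2: no divisor's leading term divides it; move qr^2 to the remainder.
  leading term p^2: subtract (1)·f_1 from p^2 + q^2 + r^2 + p + q + r → q^2 + pr + r^2 + p + q + r
  leading term q^2: no divisor's leading term divides it; move q^2 to the remainder.
  leading term pr: subtract (1)·f_2 from pr + r^2 + p + q + r → qr + r^2 + 1
  leading term qr: no divisor's leading term divides it; move qr to the remainder.
  leading term r^2: no divisor's leading term divides it; move r^2 to the remainder.
  leading term 1: no divisor's leading term divides it; move 1 to the remainder.
  remainder q^2r + qr^2 + q^2 + qr + r^2 + 1 ≠ 0; add g_3 = q^2r + qr^2 + q^2 + qr + r^2 + 1 to the basis.

The other S-polynomials (S(f_1,g_3), S(f_2,g_3)) all reduce to 0 modulo the current basis, so we have a Gröbner basis.
Inter-reduce: drop elements whose leading term is divisible by another's, tail-reduce, and make monic.
Reduced Gröbner basis: {q^2r + qr^2 + q^2 + qr + r^2 + 1, p^2 + qr + p + q + r + 1, pr + qr + p + q + r + 1}.

Buchberger on the second generating set:
h_1 = pr + qr + p + r, LT = pr.
h_2 = p^2 + pr, LT = p^2.

S(h_1,h_2): lcm = p^2r. S = pqr + pr^2 + p^2 + pr.
  leading term pqr: subtract (q)·h_1 from pqr + pr^2 + p^2 + pr → q^2r + pr^2 + p^2 + pq + pr + qr
  leading term q^2r: no divisor's leading term divides it; move q^2r to the remainder.
  leading term pr^2: subtract (r)·h_1 from pr^2 + p^2 + pq + pr + qr → qr^2 + p^2 + pq + qr + r^2
  leading term qr^2: no divisor's leading term divides it; move qr^2 to the remainder.
  leading term p^2: subtract (1)·h_2 from p^2 + pq + qr + r^2 → pq + pr + qr + r^2
  leading term pq: no divisor's leading term divides it; move pq to the remainder.
  leading term pr: subtract (1)·h_1 from pr + qr + r^2 → r^2 + p + r
  leading term r^2: no divisor's leading term divides it; move r^2 to the remainder.
  leading term p: no divisor's leading term divides it; move p to the remainder.
  leading term r: no divisor's leading term divides it; move r to the remainder.
  remainder q^2r + qr^2 + pq + r^2 + p + r ≠ 0; add k_3 = q^2r + qr^2 + pq + r^2 + p + r to the basis.

The other S-polynomials (S(h_1,k_3), S(h_2,k_3)) all reduce to 0 modulo the current basis, so we have a Gröbner basis.
Inter-reduce: drop elements whose leading term is divisible by another's, tail-reduce, and make monic.
Reduced Gröbner basis: {q^2r + qr^2 + pq + r^2 + p + r, p^2 + qr + p + r, pr + qr + p + r}.

These differ, so the ideals are not equal.
The same test decides containment: I ⊆ J iff every generator of I reduces to 0 modulo a Gröbner basis of J.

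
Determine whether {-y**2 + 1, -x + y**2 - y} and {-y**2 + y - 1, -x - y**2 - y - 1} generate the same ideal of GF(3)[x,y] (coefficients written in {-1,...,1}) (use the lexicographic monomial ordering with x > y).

Since reduced Gröbner bases are canonical representatives of ideals under a given ordering, it suffices to compute and compare them.
Buchberger on the first generating set:
f_1 = -y**2 + 1, LT = y**2.
f_2 = -x + y**2 - y, LT = x.

The S-polynomials (S(f_1,f_2)) all reduce to 0 modulo the current basis, so we have a Gröbner basis.
Inter-reduce: drop elements whose leading term is divisible by another's, tail-reduce, and make monic.
Reduced Gröbner basis: {x + y - 1, y**2 - 1}.

Buchberger on the second generating set:
h_1 = -y**2 + y - 1, LT = y**2.
h_2 = -x - y**2 - y - 1, LT = x.

The S-polynomials (S(h_1,h_2)) all reduce to 0 modulo the current basis, so we have a Gröbner basis.
Inter-reduce: drop elements whose leading term is divisible by another's, tail-reduce, and make monic.
Reduced Gröbner basis: {x - y, y**2 - y + 1}.

The bases are distinct; the ideals are different.

No, the ideals differ.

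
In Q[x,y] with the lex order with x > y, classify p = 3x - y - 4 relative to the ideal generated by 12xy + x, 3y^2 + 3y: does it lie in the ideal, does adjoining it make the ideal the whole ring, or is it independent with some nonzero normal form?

First compute the reduced Gröbner basis of I by Buchberger's algorithm.
f_1 = 12xy + x, LT = xy.
f_2 = 3y^2 + 3y, LT = y^2.

S(f_1,f_2): lcm = xy^2. S = -11/12xy.
  reduce S modulo (f_1, f_2):
  remainder 11/144x ≠ 0; add h_3 = 11/144x to the basis.

The other S-polynomials (S(f_1,h_3), S(f_2,h_3)) all reduce to 0 modulo the current basis, so we have a Gröbner basis.
Inter-reduce: drop elements whose leading term is divisible by another's, tail-reduce, and make monic.
Reduced Gröbner basis: {x, y^2 + y}.
Label its elements g_1 = x, g_2 = y^2 + y.

Reduce p = 3x - y - 4 modulo G:
  leading term x: subtract (3)·g_1 from 3x - y - 4 → -y - 4
  leading term y: no divisor's leading term divides it; move -y to the remainder.
  leading term 1: no divisor's leading term divides it; move -4 to the remainder.
  normal form = -y - 4.
The normal form is nonzero, so p ∉ I. Since p minus its normal form lies in I, I + (p) = I + (r) where r = -y - 4; decide whether this ideal is the whole ring.
Run Buchberger on G together with r (pairs among the g_i already reduce to 0 since G is a Gröbner basis):
g_1 = x, LT = x.
g_2 = y^2 + y, LT = y^2.
r = -y - 4, LT = y.

S(g_2,r): lcm = y^2. S = -3y.
  reduce S modulo (g_1, g_2, r):
  remainder 12 ≠ 0; add m_4 = 12 to the basis.

The other S-polynomials (S(g_1,g_2), S(g_1,r), S(g_1,m_4), S(g_2,m_4), S(r,m_4)) all reduce to 0 modulo the current basis, so we have a Gröbner basis.
Inter-reduce: drop elements whose leading term is divisible by another's, tail-reduce, and make monic.
Reduced Gröbner basis: {1}.
The reduced Gröbner basis of I + (p) is {1}: the ideal is the whole ring, so the enlarged system has no common solution — adjoining p is inconsistent.

Adjoining 3x - y - 4 makes the ideal the whole ring: the system is inconsistent.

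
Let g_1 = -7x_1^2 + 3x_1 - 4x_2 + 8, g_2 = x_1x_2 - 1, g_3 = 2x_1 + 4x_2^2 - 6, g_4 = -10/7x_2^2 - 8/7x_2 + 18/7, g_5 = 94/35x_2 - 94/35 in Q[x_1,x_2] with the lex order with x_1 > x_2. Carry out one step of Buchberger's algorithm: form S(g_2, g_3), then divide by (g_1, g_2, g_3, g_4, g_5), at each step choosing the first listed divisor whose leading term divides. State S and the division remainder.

lcm(LM(g_2), LM(g_3)) = x_1x_2.
S = (lcm/LT(g_2))·g_2 − (lcm/LT(g_3))·g_3 = -2x_2^3 + 3x_2 - 1.
Reduce S modulo (g_1, g_2, g_3, g_4, g_5) in that order:
  leading term x_2^3: subtract (7/5x_2)·g_4 from -2x_2^3 + 3x_2 - 1 → 8/5x_2^2 - 3/5x_2 - 1
  leading term x_2^2: subtract (-28/25)·g_4 from 8/5x_2^2 - 3/5x_2 - 1 → -47/25x_2 + 47/25
  leading term x_2: subtract (-7/10)·g_5 from -47/25x_2 + 47/25 → 0
The remainder is 0, so this S-polynomial contributes no new basis element.

S(g_2, g_3) = -2x_2^3 + 3x_2 - 1; remainder on division = 0.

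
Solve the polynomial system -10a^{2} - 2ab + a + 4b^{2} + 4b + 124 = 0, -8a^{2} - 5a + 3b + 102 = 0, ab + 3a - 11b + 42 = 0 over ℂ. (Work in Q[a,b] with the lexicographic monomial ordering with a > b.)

{(-4, 2)}

Compute a lex Gröbner basis by Buchberger's algorithm.
f_1 = -10a^{2} - 2ab + a + 4b^{2} + 4b + 124, LT = a^{2}.
f_2 = -8a^{2} - 5a + 3b + 102, LT = a^{2}.
f_3 = ab + 3a - 11b + 42, LT = ab.

S(f_1,f_2): lcm = a^{2}. S = \tfrac{1}{5}ab - \tfrac{29}{40}a - \tfrac{2}{5}b^{2} - \tfrac{1}{40}b + \tfrac{7}{20}.
  leading term ab: subtract (\tfrac{1}{5})·f_3 from \tfrac{1}{5}ab - \tfrac{29}{40}a - \tfrac{2}{5}b^{2} - \tfrac{1}{40}b + \tfrac{7}{20} → -\tfrac{53}{40}a - \tfrac{2}{5}b^{2} + \tfrac{87}{40}b - \tfrac{161}{20}
  leading term a: no divisor's leading term divides it; move -\tfrac{53}{40}a to the remainder.
  leading term b^{2}: no divisor's leading term divides it; move -\tfrac{2}{5}b^{2} to the remainder.
  leading term b: no divisor's leading term divides it; move \tfrac{87}{40}b to the remainder.
  leading term 1: no divisor's leading term divides it; move -\tfrac{161}{20} to the remainder.
  remainder -\tfrac{53}{40}a - \tfrac{2}{5}b^{2} + \tfrac{87}{40}b - \tfrac{161}{20} ≠ 0; add h_4 = -\tfrac{53}{40}a - \tfrac{2}{5}b^{2} + \tfrac{87}{40}b - \tfrac{161}{20} to the basis.

S(f_1,f_3): lcm = a^{2}b. S = -3a^{2} + \tfrac{1}{5}ab^{2} + \tfrac{109}{10}ab - 42a - \tfrac{2}{5}b^{3} - \tfrac{2}{5}b^{2} - \tfrac{62}{5}b.
  leading term a^{2}: subtract (\tfrac{3}{10})·f_1 from -3a^{2} + \tfrac{1}{5}ab^{2} + \tfrac{109}{10}ab - 42a - \tfrac{2}{5}b^{3} - \tfrac{2}{5}b^{2} - \tfrac{62}{5}b → \tfrac{1}{5}ab^{2} + \tfrac{23}{2}ab - \tfrac{423}{10}a - \tfrac{2}{5}b^{3} - \tfrac{8}{5}b^{2} - \tfrac{68}{5}b - \tfrac{186}{5}
  leading term ab^{2}: subtract (\tfrac{1}{5}b)·f_3 from \tfrac{1}{5}ab^{2} + \tfrac{23}{2}ab - \tfrac{423}{10}a - \tfrac{2}{5}b^{3} - \tfrac{8}{5}b^{2} - \tfrac{68}{5}b - \tfrac{186}{5} → \tfrac{109}{10}ab - \tfrac{423}{10}a - \tfrac{2}{5}b^{3} + \tfrac{3}{5}b^{2} - 22b - \tfrac{186}{5}
  leading term ab: subtract (\tfrac{109}{10})·f_3 from \tfrac{109}{10}ab - \tfrac{423}{10}a - \tfrac{2}{5}b^{3} + \tfrac{3}{5}b^{2} - 22b - \tfrac{186}{5} → -75a - \tfrac{2}{5}b^{3} + \tfrac{3}{5}b^{2} + \tfrac{979}{10}b - 495
  leading term a: subtract (\tfrac{3000}{53})·h_4 from -75a - \tfrac{2}{5}b^{3} + \tfrac{3}{5}b^{2} + \tfrac{979}{10}b - 495 → -\tfrac{2}{5}b^{3} + \tfrac{6159}{265}b^{2} - \tfrac{13363}{530}b - \tfrac{2085}{53}
  leading term b^{3}: no divisor's leading term divides it; move -\tfrac{2}{5}b^{3} to the remainder.
  leading term b^{2}: no divisor's leading term divides it; move \tfrac{6159}{265}b^{2} to the remainder.
  leading term b: no divisor's leading term divides it; move -\tfrac{13363}{530}b to the remainder.
  leading term 1: no divisor's leading term divides it; move -\tfrac{2085}{53} to the remainder.
  remainder -\tfrac{2}{5}b^{3} + \tfrac{6159}{265}b^{2} - \tfrac{13363}{530}b - \tfrac{2085}{53} ≠ 0; add h_5 = -\tfrac{2}{5}b^{3} + \tfrac{6159}{265}b^{2} - \tfrac{13363}{530}b - \tfrac{2085}{53} to the basis.

S(f_2,f_3): lcm = a^{2}b. S = -3a^{2} + \tfrac{93}{8}ab - 42a - \tfrac{3}{8}b^{2} - \tfrac{51}{4}b.
  leading term a^{2}: subtract (\tfrac{3}{10})·f_1 from -3a^{2} + \tfrac{93}{8}ab - 42a - \tfrac{3}{8}b^{2} - \tfrac{51}{4}b → \tfrac{489}{40}ab - \tfrac{423}{10}a - \tfrac{63}{40}b^{2} - \tfrac{279}{20}b - \tfrac{186}{5}
  leading term ab: subtract (\tfrac{489}{40})·f_3 from \tfrac{489}{40}ab - \tfrac{423}{10}a - \tfrac{63}{40}b^{2} - \tfrac{279}{20}b - \tfrac{186}{5} → -\tfrac{3159}{40}a - \tfrac{63}{40}b^{2} + \tfrac{4821}{40}b - \tfrac{11013}{20}
  leading term a: subtract (\tfrac{3159}{53})·h_4 from -\tfrac{3159}{40}a - \tfrac{63}{40}b^{2} + \tfrac{4821}{40}b - \tfrac{11013}{20} → \tfrac{9441}{424}b^{2} - \tfrac{483}{53}b - \tfrac{7509}{106}
  leading term b^{2}: no divisor's leading term divides it; move \tfrac{9441}{424}b^{2} to the remainder.
  leading term b: no divisor's leading term divides it; move -\tfrac{483}{53}b to the remainder.
  leading term 1: no divisor's leading term divides it; move -\tfrac{7509}{106} to the remainder.
  remainder \tfrac{9441}{424}b^{2} - \tfrac{483}{53}b - \tfrac{7509}{106} ≠ 0; add h_6 = \tfrac{9441}{424}b^{2} - \tfrac{483}{53}b - \tfrac{7509}{106} to the basis.

S(f_1,h_4): lcm = a^{2}. S = -\tfrac{16}{53}ab^{2} + \tfrac{488}{265}ab - \tfrac{3273}{530}a - \tfrac{2}{5}b^{2} - \tfrac{2}{5}b - \tfrac{62}{5}.
  leading term ab^{2}: subtract (-\tfrac{16}{53}b)·f_3 from -\tfrac{16}{53}ab^{2} + \tfrac{488}{265}ab - \tfrac{3273}{530}a - \tfrac{2}{5}b^{2} - \tfrac{2}{5}b - \tfrac{62}{5} → \tfrac{728}{265}ab - \tfrac{3273}{530}a - \tfrac{986}{265}b^{2} + \tfrac{3254}{265}b - \tfrac{62}{5}
  leading term ab: subtract (\tfrac{728}{265})·f_3 from \tfrac{728}{265}ab - \tfrac{3273}{530}a - \tfrac{986}{265}b^{2} + \tfrac{3254}{265}b - \tfrac{62}{5} → -\tfrac{7641}{530}a - \tfrac{986}{265}b^{2} + \tfrac{11262}{265}b - \tfrac{33862}{265}
  leading term a: subtract (\tfrac{30564}{2809})·h_4 from -\tfrac{7641}{530}a - \tfrac{986}{265}b^{2} + \tfrac{11262}{265}b - \tfrac{33862}{265} → \tfrac{1774}{2809}b^{2} + \tfrac{105801}{5618}b - \tfrac{112897}{2809}
  leading term b^{2}: subtract (\tfrac{14192}{500373})·h_6 from \tfrac{1774}{2809}b^{2} + \tfrac{105801}{5618}b - \tfrac{112897}{2809} → \tfrac{6368407}{333582}b - \tfrac{6368407}{166791}
  leading term b: no divisor's leading term divides it; move \tfrac{6368407}{333582}b to the remainder.
  leading term 1: no divisor's leading term divides it; move -\tfrac{6368407}{166791} to the remainder.
  remainder \tfrac{6368407}{333582}b - \tfrac{6368407}{166791} ≠ 0; add h_7 = \tfrac{6368407}{333582}b - \tfrac{6368407}{166791} to the basis.

The other S-polynomials (S(f_2,h_4), S(f_3,h_4), S(f_1,h_5), S(f_2,h_5), S(f_3,h_5), S(h_4,h_5), S(f_1,h_6), S(f_2,h_6), S(f_3,h_6), S(h_4,h_6), S(h_5,h_6), S(f_1,h_7), S(f_2,h_7), S(f_3,h_7), S(h_4,h_7), S(h_5,h_7), S(h_6,h_7)) all reduce to 0 modulo the current basis, so we have a Gröbner basis.
Inter-reduce: drop elements whose leading term is divisible by another's, tail-reduce, and make monic.
Reduced Gröbner basis: {a + 4, b - 2}.

A lex Gröbner basis eliminates variables successively. Here b - 2 depends only on b, with roots {2}; lifting each root through the earlier basis elements recovers the full solutions.
  b = 2: the earlier basis element becomes a + 4 = 0, giving a = -4 — point (-4, 2).
Check: every point annihilates each of the original generators.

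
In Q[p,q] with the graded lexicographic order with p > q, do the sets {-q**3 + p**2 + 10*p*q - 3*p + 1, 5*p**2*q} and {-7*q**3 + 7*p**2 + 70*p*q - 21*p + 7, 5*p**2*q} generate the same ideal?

For a fixed monomial order, each ideal has a unique reduced Gröbner basis; comparing bases decides equality.
Buchberger on the first generating set:
f_1 = -q**3 + p**2 + 10*p*q - 3*p + 1, LT = q**3.
f_2 = 5*p**2*q, LT = p**2*q.

S(f_1,f_2): lcm = p**2*q**3. S = -p**4 - 10*p**3*q + 3*p**3 - p**2.
  leading term p**4: no divisor's leading term divides it; move -p**4 to the remainder.
  leading term p**3*q: subtract (-2*p)·f_2 from -10*p**3*q + 3*p**3 - p**2 → 3*p**3 - p**2
  leading term p**3: no divisor's leading term divides it; move 3*p**3 to the remainder.
  leading term p**2: no divisor's leading term divides it; move -p**2 to the remainder.
  remainder -p**4 + 3*p**3 - p**2 ≠ 0; add g_3 = -p**4 + 3*p**3 - p**2 to the basis.

The other S-polynomials (S(f_1,g_3), S(f_2,g_3)) all reduce to 0 modulo the current basis, so we have a Gröbner basis.
Inter-reduce: drop elements whose leading term is divisible by another's, tail-reduce, and make monic.
Reduced Gröbner basis: {p**4 - 3*p**3 + p**2, p**2*q, q**3 - p**2 - 10*p*q + 3*p - 1}.

Buchberger on the second generating set:
h_1 = -7*q**3 + 7*p**2 + 70*p*q - 21*p + 7, LT = q**3.
h_2 = 5*p**2*q, LT = p**2*q.

S(h_1,h_2): lcm = p**2*q**3. S = -p**4 - 10*p**3*q + 3*p**3 - p**2.
  leading term p**4: no divisor's leading term divides it; move -p**4 to the remainder.
  leading term p**3*q: subtract (-2*p)·h_2 from -10*p**3*q + 3*p**3 - p**2 → 3*p**3 - p**2
  leading term p**3: no divisor's leading term divides it; move 3*p**3 to the remainder.
  leading term p**2: no divisor's leading term divides it; move -p**2 to the remainder.
  remainder -p**4 + 3*p**3 - p**2 ≠ 0; add k_3 = -p**4 + 3*p**3 - p**2 to the basis.

The other S-polynomials (S(h_1,k_3), S(h_2,k_3)) all reduce to 0 modulo the current basis, so we have a Gröbner basis.
Inter-reduce: drop elements whose leading term is divisible by another's, tail-reduce, and make monic.
Reduced Gröbner basis: {p**4 - 3*p**3 + p**2, p**2*q, q**3 - p**2 - 10*p*q + 3*p - 1}.

The two bases agree; hence the ideals are identical.

Yes, the ideals are equal.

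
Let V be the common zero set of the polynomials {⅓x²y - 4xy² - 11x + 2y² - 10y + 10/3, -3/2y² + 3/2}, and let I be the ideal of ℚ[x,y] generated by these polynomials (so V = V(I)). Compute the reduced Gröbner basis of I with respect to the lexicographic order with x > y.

G = {x² - 45xy + 16y - 30, y² - 1}

f_1 = ⅓x²y - 4xy² - 11x + 2y² - 10y + 10/3, LT = x²y.
f_2 = -3/2y² + 3/2, LT = y².

S(f_1,f_2): lcm = x²y². S = x² - 12xy³ - 33xy + 6y³ - 30y² + 10y.
  reduce S modulo (f_1, f_2):
  remainder x² - 45xy + 16y - 30 ≠ 0; add g_3 = x² - 45xy + 16y - 30 to the basis.

The other S-polynomials (S(f_1,g_3), S(f_2,g_3)) all reduce to 0 modulo the current basis, so we have a Gröbner basis.
Inter-reduce: drop elements whose leading term is divisible by another's, tail-reduce, and make monic.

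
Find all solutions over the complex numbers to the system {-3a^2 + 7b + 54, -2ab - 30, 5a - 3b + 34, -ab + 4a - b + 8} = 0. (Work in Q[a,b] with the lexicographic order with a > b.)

Compute a lex Gröbner basis by Buchberger's algorithm.
f_1 = -3a^2 + 7b + 54, LT = a^2.
f_2 = -2ab - 30, LT = ab.
f_3 = 5a - 3b + 34, LT = a.
f_4 = -ab + 4a - b + 8, LT = ab.

S(f_1,f_2): lcm = a^2b. S = -15a - 7/3b^2 - 18b.
  leading term a: subtract (-3)·f_3 from -15a - 7/3b^2 - 18b → -7/3b^2 - 27b + 102
  leading term b^2: no divisor's leading term divides it; move -7/3b^2 to the remainder.
  leading term b: no divisor's leading term divides it; move -27b to the remainder.
  leading term 1: no divisor's leading term divides it; move 102 to the remainder.
  remainder -7/3b^2 - 27b + 102 ≠ 0; add h_5 = -7/3b^2 - 27b + 102 to the basis.

S(f_1,f_3): lcm = a^2. S = 3/5ab - 34/5a - 7/3b - 18.
  leading term ab: subtract (-3/10)·f_2 from 3/5ab - 34/5a - 7/3b - 18 → -34/5a - 7/3b - 27
  leading term a: subtract (-34/25)·f_3 from -34/5a - 7/3b - 27 → -481/75b + 481/25
  leading term b: no divisor's leading term divides it; move -481/75b to the remainder.
  leading term 1: no divisor's leading term divides it; move 481/25 to the remainder.
  remainder -481/75b + 481/25 ≠ 0; add h_6 = -481/75b + 481/25 to the basis.

S(f_1,f_4): lcm = a^2b. S = 4a^2 - ab + 8a - 7/3b^2 - 18b.
  leading term a^2: subtract (-4/3)·f_1 from 4a^2 - ab + 8a - 7/3b^2 - 18b → -ab + 8a - 7/3b^2 - 26/3b + 72
  leading term ab: subtract (1/2)·f_2 from -ab + 8a - 7/3b^2 - 26/3b + 72 → 8a - 7/3b^2 - 26/3b + 87
  leading term a: subtract (8/5)·f_3 from 8a - 7/3b^2 - 26/3b + 87 → -7/3b^2 - 58/15b + 163/5
  leading term b^2: subtract (1)·h_5 from -7/3b^2 - 58/15b + 163/5 → 347/15b - 347/5
  leading term b: subtract (-1735/481)·h_6 from 347/15b - 347/5 → 0
  remainder 0.

S(f_2,f_3): lcm = ab. S = 3/5b^2 - 34/5b + 15.
  leading term b^2: subtract (-9/35)·h_5 from 3/5b^2 - 34/5b + 15 → -481/35b + 1443/35
  leading term b: subtract (15/7)·h_6 from -481/35b + 1443/35 → 0
  remainder 0.

S(f_2,f_4): lcm = ab. S = 4a - b + 23.
  leading term a: subtract (4/5)·f_3 from 4a - b + 23 → 7/5b - 21/5
  leading term b: subtract (-105/481)·h_6 from 7/5b - 21/5 → 0
  remainder 0.

S(f_3,f_4): lcm = ab. S = 4a - 3/5b^2 + 29/5b + 8.
  leading term a: subtract (4/5)·f_3 from 4a - 3/5b^2 + 29/5b + 8 → -3/5b^2 + 41/5b - 96/5
  leading term b^2: subtract (9/35)·h_5 from -3/5b^2 + 41/5b - 96/5 → 106/7b - 318/7
  leading term b: subtract (-7950/3367)·h_6 from 106/7b - 318/7 → 0
  remainder 0.

S(f_1,h_5): leading monomials are coprime, so the S-polynomial reduces to 0 (Buchberger's first criterion).
S(f_2,h_5): lcm = ab^2. S = -81/7ab + 306/7a + 15b.
  leading term ab: subtract (81/14)·f_2 from -81/7ab + 306/7a + 15b → 306/7a + 15b + 1215/7
  leading term a: subtract (306/35)·f_3 from 306/7a + 15b + 1215/7 → 1443/35b - 4329/35
  leading term b: subtract (-45/7)·h_6 from 1443/35b - 4329/35 → 0
  remainder 0.

S(f_3,h_5): leading monomials are coprime, so the S-polynomial reduces to 0 (Buchberger's first criterion).
S(f_4,h_5): lcm = ab^2. S = -109/7ab + 306/7a + b^2 - 8b.
  leading term ab: subtract (109/14)·f_2 from -109/7ab + 306/7a + b^2 - 8b → 306/7a + b^2 - 8b + 1635/7
  leading term a: subtract (306/35)·f_3 from 306/7a + b^2 - 8b + 1635/7 → b^2 + 638/35b - 2229/35
  leading term b^2: subtract (-3/7)·h_5 from b^2 + 638/35b - 2229/35 → 233/35b - 699/35
  leading term b: subtract (-3495/3367)·h_6 from 233/35b - 699/35 → 0
  remainder 0.

S(f_1,h_6): leading monomials are coprime, so the S-polynomial reduces to 0 (Buchberger's first criterion).
S(f_2,h_6): lcm = ab. S = 3a + 15.
  leading term a: subtract (3/5)·f_3 from 3a + 15 → 9/5b - 27/5
  leading term b: subtract (-135/481)·h_6 from 9/5b - 27/5 → 0
  remainder 0.

S(f_3,h_6): leading monomials are coprime, so the S-polynomial reduces to 0 (Buchberger's first criterion).
S(f_4,h_6): lcm = ab. S = -a + b - 8.
  leading term a: subtract (-1/5)·f_3 from -a + b - 8 → 2/5b - 6/5
  leading term b: subtract (-30/481)·h_6 from 2/5b - 6/5 → 0
  remainder 0.

S(h_5,h_6): lcm = b^2. S = 102/7b - 306/7.
  leading term b: subtract (-7650/3367)·h_6 from 102/7b - 306/7 → 0
  remainder 0.

Every S-polynomial of the final basis reduces to 0, so we have a Gröbner basis.
Inter-reduce: drop elements whose leading term is divisible by another's, tail-reduce, and make monic.
Reduced Gröbner basis: {a + 5, b - 3}.

A lex Gröbner basis eliminates variables successively. Here b - 3 depends only on b, with roots {3}; lifting each root through the earlier basis elements recovers the full solutions.
  b = 3: the earlier basis element becomes a + 5 = 0, giving a = -5 — point (-5, 3).
Each listed point satisfies every original equation (direct substitution).

{(-5, 3)}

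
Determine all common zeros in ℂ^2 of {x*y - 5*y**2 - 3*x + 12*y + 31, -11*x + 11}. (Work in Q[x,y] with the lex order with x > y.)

Compute a lex Gröbner basis by Buchberger's algorithm.
f_1 = x*y - 3*x - 5*y**2 + 12*y + 31, LT = x*y.
f_2 = -11*x + 11, LT = x.

S(f_1,f_2): lcm = x*y. S = -3*x - 5*y**2 + 13*y + 31.
  leading term x: subtract (3/11)·f_2 from -3*x - 5*y**2 + 13*y + 31 → -5*y**2 + 13*y + 28
  leading term y**2: no divisor's leading term divides it; move -5*y**2 to the remainder.
  leading term y: no divisor's leading term divides it; move 13*y to the remainder.
  leading term 1: no divisor's leading term divides it; move 28 to the remainder.
  remainder -5*y**2 + 13*y + 28 ≠ 0; add h_3 = -5*y**2 + 13*y + 28 to the basis.

S(f_1,h_3): lcm = x*y**2. S = -2/5*x*y + 28/5*x - 5*y**3 + 12*y**2 + 31*y.
  leading term x*y: subtract (-2/5)·f_1 from -2/5*x*y + 28/5*x - 5*y**3 + 12*y**2 + 31*y → 22/5*x - 5*y**3 + 10*y**2 + 179/5*y + 62/5
  leading term x: subtract (-2/5)·f_2 from 22/5*x - 5*y**3 + 10*y**2 + 179/5*y + 62/5 → -5*y**3 + 10*y**2 + 179/5*y + 84/5
  leading term y**3: subtract (y)·h_3 from -5*y**3 + 10*y**2 + 179/5*y + 84/5 → -3*y**2 + 39/5*y + 84/5
  leading term y**2: subtract (3/5)·h_3 from -3*y**2 + 39/5*y + 84/5 → 0
  remainder 0.

S(f_2,h_3): leading monomials are coprime, so the S-polynomial reduces to 0 (Buchberger's first criterion).
Every S-polynomial of the final basis reduces to 0, so we have a Gröbner basis.
Inter-reduce: drop elements whose leading term is divisible by another's, tail-reduce, and make monic.
Reduced Gröbner basis: {x - 1, y**2 - 13/5*y - 28/5}.

Since the basis is lex-ordered, y**2 - 13/5*y - 28/5 is univariate in y. Its roots are {-7/5, 4}. Back-substituting each root into the other basis elements fixes the other coordinates.
  y = -7/5: the earlier basis element becomes x - 1 = 0, giving x = 1 — point (1, -7/5).
  y = 4: the earlier basis element becomes x - 1 = 0, giving x = 1 — point (1, 4).

{(1, -7/5), (1, 4)}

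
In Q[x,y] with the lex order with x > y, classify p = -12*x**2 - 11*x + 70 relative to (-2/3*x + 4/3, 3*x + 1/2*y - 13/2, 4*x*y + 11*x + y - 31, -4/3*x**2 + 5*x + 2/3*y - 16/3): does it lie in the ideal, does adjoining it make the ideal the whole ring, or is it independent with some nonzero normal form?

First compute the reduced Gröbner basis of I by Buchberger's algorithm.
f_1 = -2/3*x + 4/3, LT = x.
f_2 = 3*x + 1/2*y - 13/2, LT = x.
f_3 = 4*x*y + 11*x + y - 31, LT = x*y.
f_4 = -4/3*x**2 + 5*x + 2/3*y - 16/3, LT = x**2.

S(f_1,f_2): lcm = x. S = -1/6*y + 1/6.
  leading term y: no divisor's leading term divides it; move -1/6*y to the remainder.
  leading term 1: no divisor's leading term divides it; move 1/6 to the remainder.
  remainder -1/6*y + 1/6 ≠ 0; add h_5 = -1/6*y + 1/6 to the basis.

S(f_1,f_3): lcm = x*y. S = -11/4*x - 9/4*y + 31/4.
  leading term x: subtract (33/8)·f_1 from -11/4*x - 9/4*y + 31/4 → -9/4*y + 9/4
  leading term y: subtract (27/2)·h_5 from -9/4*y + 9/4 → 0
  remainder 0.

S(f_1,f_4): lcm = x**2. S = 7/4*x + 1/2*y - 4.
  leading term x: subtract (-21/8)·f_1 from 7/4*x + 1/2*y - 4 → 1/2*y - 1/2
  leading term y: subtract (-3)·h_5 from 1/2*y - 1/2 → 0
  remainder 0.

S(f_2,f_3): lcm = x*y. S = -11/4*x + 1/6*y**2 - 29/12*y + 31/4.
  leading term x: subtract (33/8)·f_1 from -11/4*x + 1/6*y**2 - 29/12*y + 31/4 → 1/6*y**2 - 29/12*y + 9/4
  leading term y**2: subtract (-y)·h_5 from 1/6*y**2 - 29/12*y + 9/4 → -9/4*y + 9/4
  leading term y: subtract (27/2)·h_5 from -9/4*y + 9/4 → 0
  remainder 0.

S(f_2,f_4): lcm = x**2. S = 1/6*x*y + 19/12*x + 1/2*y - 4.
  leading term x*y: subtract (-1/4*y)·f_1 from 1/6*x*y + 19/12*x + 1/2*y - 4 → 19/12*x + 5/6*y - 4
  leading term x: subtract (-19/8)·f_1 from 19/12*x + 5/6*y - 4 → 5/6*y - 5/6
  leading term y: subtract (-5)·h_5 from 5/6*y - 5/6 → 0
  remainder 0.

S(f_3,f_4): lcm = x**2*y. S = 11/4*x**2 + 4*x*y - 31/4*x + 1/2*y**2 - 4*y.
  leading term x**2: subtract (-33/8*x)·f_1 from 11/4*x**2 + 4*x*y - 31/4*x + 1/2*y**2 - 4*y → 4*x*y - 9/4*x + 1/2*y**2 - 4*y
  leading term x*y: subtract (-6*y)·f_1 from 4*x*y - 9/4*x + 1/2*y**2 - 4*y → -9/4*x + 1/2*y**2 + 4*y
  leading term x: subtract (27/8)·f_1 from -9/4*x + 1/2*y**2 + 4*y → 1/2*y**2 + 4*y - 9/2
  leading term y**2: subtract (-3*y)·h_5 from 1/2*y**2 + 4*y - 9/2 → 9/2*y - 9/2
  leading term y: subtract (-27)·h_5 from 9/2*y - 9/2 → 0
  remainder 0.

S(f_1,h_5): leading monomials are coprime, so the S-polynomial reduces to 0 (Buchberger's first criterion).
S(f_2,h_5): leading monomials are coprime, so the S-polynomial reduces to 0 (Buchberger's first criterion).
S(f_3,h_5): lcm = x*y. S = 15/4*x + 1/4*y - 31/4.
  leading term x: subtract (-45/8)·f_1 from 15/4*x + 1/4*y - 31/4 → 1/4*y - 1/4
  leading term y: subtract (-3/2)·h_5 from 1/4*y - 1/4 → 0
  remainder 0.

S(f_4,h_5): leading monomials are coprime, so the S-polynomial reduces to 0 (Buchberger's first criterion).
Every S-polynomial of the final basis reduces to 0, so we have a Gröbner basis.
Inter-reduce: drop elements whose leading term is divisible by another's, tail-reduce, and make monic.
Reduced Gröbner basis: {x - 2, y - 1}.
Label its elements g_1 = x - 2, g_2 = y - 1.

Reduce p = -12*x**2 - 11*x + 70 modulo G:
  leading term x**2: subtract (-12*x)·g_1 from -12*x**2 - 11*x + 70 → -35*x + 70
  leading term x: subtract (-35)·g_1 from -35*x + 70 → 0
  normal form = 0.
Since the normal form is 0, p ∈ I.

The remainder on division by a Gröbner basis is unique — it is the normal form.

-12*x**2 - 11*x + 70 lies in I (it reduces to 0).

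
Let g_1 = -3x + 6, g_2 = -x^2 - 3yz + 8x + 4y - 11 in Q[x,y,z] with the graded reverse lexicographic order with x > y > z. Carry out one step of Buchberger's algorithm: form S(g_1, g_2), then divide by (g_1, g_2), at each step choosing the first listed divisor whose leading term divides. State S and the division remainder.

S(g_1, g_2) = -3yz + 6x + 4y - 11; remainder on division = -3yz + 4y + 1.

lcm(LM(g_1), LM(g_2)) = x^2.
S = (lcm/LT(g_1))·g_1 − (lcm/LT(g_2))·g_2 = -3yz + 6x + 4y - 11.
Reduce S modulo (g_1, g_2) in that order:
  leading term yz: no divisor's leading term divides it; move -3yz to the remainder.
  leading term x: subtract (-2)·g_1 from 6x + 4y - 11 → 4y + 1
  leading term y: no divisor's leading term divides it; move 4y to the remainder.
  leading term 1: no divisor's leading term divides it; move 1 to the remainder.
The remainder -3yz + 4y + 1 is nonzero, so it would be added as the next basis element.
An S-polynomial is built so that the two leading terms cancel; whether anything survives reduction is exactly the Gröbner-basis criterion.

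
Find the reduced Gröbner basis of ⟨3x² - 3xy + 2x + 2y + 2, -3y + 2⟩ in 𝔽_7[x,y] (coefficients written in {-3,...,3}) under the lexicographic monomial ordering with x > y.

Buchberger's algorithm terminates because the ascending chain of leading-term ideals stabilizes.

f_1 = 3x² - 3xy + 2x + 2y + 2, LT = x².
f_2 = -3y + 2, LT = y.

The S-polynomials (S(f_1,f_2)) all reduce to 0 modulo the current basis, so we have a Gröbner basis.

G = {x² - 2, y - 3}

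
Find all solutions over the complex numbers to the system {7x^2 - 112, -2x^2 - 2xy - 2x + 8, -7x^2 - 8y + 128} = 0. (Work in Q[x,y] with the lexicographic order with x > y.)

{(-4, 2)}

Compute a lex Gröbner basis by Buchberger's algorithm.
f_1 = 7x^2 - 112, LT = x^2.
f_2 = -2x^2 - 2xy - 2x + 8, LT = x^2.
f_3 = -7x^2 - 8y + 128, LT = x^2.

S(f_1,f_2): lcm = x^2. S = -xy - x - 12.
  leading term xy: no divisor's leading term divides it; move -xy to the remainder.
  leading term x: no divisor's leading term divides it; move -x to the remainder.
  leading term 1: no divisor's leading term divides it; move -12 to the remainder.
  remainder -xy - x - 12 ≠ 0; add h_4 = -xy - x - 12 to the basis.

S(f_1,f_3): lcm = x^2. S = -8/7y + 16/7.
  leading term y: no divisor's leading term divides it; move -8/7y to the remainder.
  leading term 1: no divisor's leading term divides it; move 16/7 to the remainder.
  remainder -8/7y + 16/7 ≠ 0; add h_5 = -8/7y + 16/7 to the basis.

S(f_1,h_4): lcm = x^2y. S = -x^2 - 12x - 16y.
  leading term x^2: subtract (-1/7)·f_1 from -x^2 - 12x - 16y → -12x - 16y - 16
  leading term x: no divisor's leading term divides it; move -12x to the remainder.
  leading term y: subtract (14)·h_5 from -16y - 16 → -48
  leading term 1: no divisor's leading term divides it; move -48 to the remainder.
  remainder -12x - 48 ≠ 0; add h_6 = -12x - 48 to the basis.

The other S-polynomials (S(f_2,f_3), S(f_2,h_4), S(f_3,h_4), S(f_1,h_5), S(f_2,h_5), S(f_3,h_5), S(h_4,h_5), S(f_1,h_6), S(f_2,h_6), S(f_3,h_6), S(h_4,h_6), S(h_5,h_6)) all reduce to 0 modulo the current basis, so we have a Gröbner basis.
Inter-reduce: drop elements whose leading term is divisible by another's, tail-reduce, and make monic.
Reduced Gröbner basis: {x + 4, y - 2}.

Since the basis is lex-ordered, y - 2 is univariate in y. Its roots are {2}. Back-substituting each root into the other basis elements fixes the other coordinates.
  y = 2: the earlier basis element becomes x + 4 = 0, giving x = -4 — point (-4, 2).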